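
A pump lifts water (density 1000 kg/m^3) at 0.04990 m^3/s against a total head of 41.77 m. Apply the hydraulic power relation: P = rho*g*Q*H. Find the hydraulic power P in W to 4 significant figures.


P = 1000 * 9.81 * 0.04990 * 41.77 = 20450 W
Therefore the hydraulic power P = 20450 W.


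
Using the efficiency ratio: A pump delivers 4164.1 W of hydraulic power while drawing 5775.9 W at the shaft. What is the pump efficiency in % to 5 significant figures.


Approach: apply the efficiency ratio, eta = (P_out/P_in)*100.
eta = (4164.1 / 5775.9) * 100 = 72.094 %
Therefore the pump efficiency = 72.094 %.


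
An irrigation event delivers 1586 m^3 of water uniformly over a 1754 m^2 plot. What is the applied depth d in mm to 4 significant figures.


Approach: apply depth from volume over area, d = (V/A)*1000.
d = (1586 / 1754) * 1000 = 904.2 mm
Therefore the applied depth d = 904.2 mm.


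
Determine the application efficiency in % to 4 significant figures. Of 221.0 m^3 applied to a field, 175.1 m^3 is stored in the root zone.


Approach: apply the application efficiency ratio, Ea = (stored/applied)*100.
Ea = (175.1/221.0)*100 = 79.23 %
Therefore the application efficiency = 79.23 %.


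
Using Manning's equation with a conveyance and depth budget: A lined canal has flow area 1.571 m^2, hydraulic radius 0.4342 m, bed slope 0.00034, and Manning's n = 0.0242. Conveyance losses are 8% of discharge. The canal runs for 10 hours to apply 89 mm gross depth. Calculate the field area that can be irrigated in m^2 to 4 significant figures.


Approach: apply Manning's equation with a conveyance and depth budget, Q = (1/n)*A*R^(2/3)*S^(1/2); Q_field = Q*(1-loss); Area = Q_field*t/(d/1000).
Step 1 — canal discharge (Manning's equation):
  Q = (1/0.0242) * 1.571 * 0.4342^(2/3) * 0.00034^(1/2) = 0.686373 m^3/s
Step 2 — delivered flow: Q_field = 0.686373*(1 - 8/100) = 0.631463 m^3/s
Step 3 — volume delivered: V = 0.631463 * 10*3600 = 22732.7 m^3
Step 4 — area served: A = V / (depth/1000) = 22732.7 / 0.089 = 255400 m^2
Therefore the field area that can be irrigated = 255400 m^2.


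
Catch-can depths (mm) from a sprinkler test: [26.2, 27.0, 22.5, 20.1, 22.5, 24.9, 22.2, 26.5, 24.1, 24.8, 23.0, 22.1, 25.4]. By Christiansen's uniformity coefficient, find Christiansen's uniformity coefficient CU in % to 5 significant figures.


Approach: apply Christiansen's uniformity coefficient, CU = (1 - mean_abs_deviation/mean)*100.
mean = 23.94615 mm
mean |d_i - mean| = 1.734911 mm
CU = (1 - 1.734911/23.94615)*100 = 92.755 %
Therefore Christiansen's uniformity coefficient CU = 92.755 %.


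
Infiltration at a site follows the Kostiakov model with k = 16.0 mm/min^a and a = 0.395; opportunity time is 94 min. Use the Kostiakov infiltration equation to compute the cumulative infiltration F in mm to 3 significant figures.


Approach: apply the Kostiakov infiltration equation, F = k*t^a.
F = 16.0 * 94^0.395 = 96.3 mm
Therefore the cumulative infiltration F = 96.3 mm.


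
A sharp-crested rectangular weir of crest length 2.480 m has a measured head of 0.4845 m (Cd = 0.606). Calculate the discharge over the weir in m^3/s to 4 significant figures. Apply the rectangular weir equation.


Approach: apply the rectangular weir equation, Q = (2/3)*Cd*L*sqrt(2g)*H^1.5.
Q = (2/3)*0.606*2.480*sqrt(2*9.81)*0.4845^1.5 = 1.497 m^3/s
Therefore the discharge over the weir = 1.497 m^3/s.


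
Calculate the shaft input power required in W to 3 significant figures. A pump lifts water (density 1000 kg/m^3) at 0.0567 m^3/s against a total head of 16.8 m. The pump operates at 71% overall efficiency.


Approach: apply hydraulic power then efficiency conversion, P = rho*g*Q*H; P_in = P/eta.
Step 1 — hydraulic power (P = rho*g*Q*H):
  P = 1000 * 9.81 * 0.0567 * 16.8 = 9344.6 W
Step 2 — input power: P_in = P/eta = 9344.6 / 0.71 = 13200 W
Therefore the shaft input power required = 13200 W.


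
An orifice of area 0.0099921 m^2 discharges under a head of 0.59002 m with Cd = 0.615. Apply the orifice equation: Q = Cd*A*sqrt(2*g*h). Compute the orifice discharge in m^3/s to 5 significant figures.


Q = 0.615 * 0.0099921 * sqrt(2*9.81*0.59002) = 0.020908 m^3/s
Therefore the orifice discharge = 0.020908 m^3/s.


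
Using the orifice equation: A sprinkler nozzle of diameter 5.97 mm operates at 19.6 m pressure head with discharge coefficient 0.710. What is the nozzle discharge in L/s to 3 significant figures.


Approach: apply the orifice equation, Q = Cd*A*sqrt(2*g*h), A = pi*(d/2)^2.
A = pi*(5.97e-3/2)^2 = 2.7992e-05 m^2
Q = 0.710 * 2.7992e-05 * sqrt(2*9.81*19.6) * 1000 = 0.390 L/s
Therefore the nozzle discharge = 0.390 L/s.


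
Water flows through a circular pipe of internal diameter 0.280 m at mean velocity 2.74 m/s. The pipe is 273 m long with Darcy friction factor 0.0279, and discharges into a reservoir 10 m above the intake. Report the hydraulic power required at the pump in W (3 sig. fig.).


Approach: apply continuity + Darcy-Weisbach + hydraulic power, Q = A*v; hf = f*(L/D)*(v^2/(2g)); H = static + hf; P = rho*g*Q*H.
Step 1 — flow rate (continuity, Q = A*v):
  A = pi*(0.280/2)^2 = 0.061575 m^2
  Q = 0.061575 * 2.74 = 0.16872 m^3/s
Step 2 — friction head loss (Darcy-Weisbach):
  hf = 0.0279 * (273/0.280) * (2.74^2 / (2*9.81))
  hf = 10.409 m
Step 3 — total head: H = 10 + 10.409 = 20.409 m
Step 4 — hydraulic power (P = rho*g*Q*H):
  P = 1000 * 9.81 * 0.16872 * 20.409 = 33800 W
Therefore the hydraulic power required at the pump = 33800 W.


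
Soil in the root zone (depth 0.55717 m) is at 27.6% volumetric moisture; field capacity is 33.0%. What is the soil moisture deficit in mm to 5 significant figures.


Approach: apply the soil moisture deficit relation, SMD = (FC - theta)/100 * depth * 1000.
SMD = (33.0 - 27.6)/100 * 0.55717 * 1000 = 30.087 mm
Therefore the soil moisture deficit = 30.087 mm.


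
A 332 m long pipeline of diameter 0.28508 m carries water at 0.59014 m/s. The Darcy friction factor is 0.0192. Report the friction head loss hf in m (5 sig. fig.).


Approach: apply the Darcy-Weisbach equation, hf = f*(L/D)*(v^2/(2g)).
hf = 0.0192 * (332/0.28508) * (0.59014^2 / (2*9.81))
hf = 0.39690 m
Therefore the friction head loss hf = 0.39690 m.


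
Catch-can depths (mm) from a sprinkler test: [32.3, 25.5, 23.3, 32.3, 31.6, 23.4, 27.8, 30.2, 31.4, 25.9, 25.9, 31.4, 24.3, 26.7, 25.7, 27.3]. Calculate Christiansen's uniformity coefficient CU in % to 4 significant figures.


Approach: apply Christiansen's uniformity coefficient, CU = (1 - mean_abs_deviation/mean)*100.
mean = 27.8125 mm
mean |d_i - mean| = 2.79062 mm
CU = (1 - 2.79062/27.8125)*100 = 89.97 %
Therefore Christiansen's uniformity coefficient CU = 89.97 %.


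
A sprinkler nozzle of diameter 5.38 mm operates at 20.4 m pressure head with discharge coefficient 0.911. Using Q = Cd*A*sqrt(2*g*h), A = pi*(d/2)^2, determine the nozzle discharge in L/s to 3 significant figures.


A = pi*(5.38e-3/2)^2 = 2.2733e-05 m^2
Q = 0.911 * 2.2733e-05 * sqrt(2*9.81*20.4) * 1000 = 0.414 L/s
Therefore the nozzle discharge = 0.414 L/s.


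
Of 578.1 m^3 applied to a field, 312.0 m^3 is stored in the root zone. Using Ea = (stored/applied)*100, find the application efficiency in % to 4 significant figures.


Ea = (312.0/578.1)*100 = 53.97 %
Therefore the application efficiency = 53.97 %.


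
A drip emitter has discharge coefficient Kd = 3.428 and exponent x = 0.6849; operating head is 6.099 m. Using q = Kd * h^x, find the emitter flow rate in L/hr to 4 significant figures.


q = 3.428 * 6.099^0.6849 = 11.83 L/hr
Therefore the emitter flow rate = 11.83 L/hr.


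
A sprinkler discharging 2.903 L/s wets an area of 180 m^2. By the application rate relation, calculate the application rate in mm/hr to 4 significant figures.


Approach: apply the application rate relation, rate = (Q/A)*3600.
rate = (2.903 / 180) * 3600 = 58.06 mm/hr
Therefore the application rate = 58.06 mm/hr.


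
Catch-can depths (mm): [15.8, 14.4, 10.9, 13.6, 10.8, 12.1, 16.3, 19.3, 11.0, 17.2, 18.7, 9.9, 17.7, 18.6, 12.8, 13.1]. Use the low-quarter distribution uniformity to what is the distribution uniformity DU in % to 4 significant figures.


Approach: apply the low-quarter distribution uniformity, DU = (mean of lowest quarter of readings / overall mean)*100.
sorted lowest 4 of 16: [9.9, 10.8, 10.9, 11.0] -> mean = 10.6500 mm
overall mean = 14.5125 mm
DU = (10.6500/14.5125)*100 = 73.39 %
Therefore the distribution uniformity DU = 73.39 %.


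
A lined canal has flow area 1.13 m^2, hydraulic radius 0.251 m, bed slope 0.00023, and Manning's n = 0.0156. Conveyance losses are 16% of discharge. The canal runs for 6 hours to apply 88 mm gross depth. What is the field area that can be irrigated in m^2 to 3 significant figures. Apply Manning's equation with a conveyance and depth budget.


Approach: apply Manning's equation with a conveyance and depth budget, Q = (1/n)*A*R^(2/3)*S^(1/2); Q_field = Q*(1-loss); Area = Q_field*t/(d/1000).
Step 1 — canal discharge (Manning's equation):
  Q = (1/0.0156) * 1.13 * 0.251^(2/3) * 0.00023^(1/2) = 0.43712 m^3/s
Step 2 — delivered flow: Q_field = 0.43712*(1 - 16/100) = 0.36718 m^3/s
Step 3 — volume delivered: V = 0.36718 * 6*3600 = 7931.1 m^3
Step 4 — area served: A = V / (depth/1000) = 7931.1 / 0.088 = 90100 m^2
Therefore the field area that can be irrigated = 90100 m^2.


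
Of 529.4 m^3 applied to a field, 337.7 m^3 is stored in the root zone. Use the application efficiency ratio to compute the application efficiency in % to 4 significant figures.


Approach: apply the application efficiency ratio, Ea = (stored/applied)*100.
Ea = (337.7/529.4)*100 = 63.79 %
Therefore the application efficiency = 63.79 %.


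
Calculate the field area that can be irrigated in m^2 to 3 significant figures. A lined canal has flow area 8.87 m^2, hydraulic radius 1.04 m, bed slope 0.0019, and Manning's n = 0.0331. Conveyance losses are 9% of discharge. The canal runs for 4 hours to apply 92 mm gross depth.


Approach: apply Manning's equation with a conveyance and depth budget, Q = (1/n)*A*R^(2/3)*S^(1/2); Q_field = Q*(1-loss); Area = Q_field*t/(d/1000).
Step 1 — canal discharge (Manning's equation):
  Q = (1/0.0331) * 8.87 * 1.04^(2/3) * 0.0019^(1/2) = 11.990 m^3/s
Step 2 — delivered flow: Q_field = 11.990*(1 - 9/100) = 10.911 m^3/s
Step 3 — volume delivered: V = 10.911 * 4*3600 = 157120 m^3
Step 4 — area served: A = V / (depth/1000) = 157120 / 0.092 = 1710000 m^2
Therefore the field area that can be irrigated = 1710000 m^2.


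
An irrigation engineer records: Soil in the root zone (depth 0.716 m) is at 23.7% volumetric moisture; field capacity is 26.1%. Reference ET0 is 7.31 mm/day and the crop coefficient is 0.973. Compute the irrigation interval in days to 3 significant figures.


Approach: apply soil-water budget scheduling, SMD = (FC-theta)/100*depth*1000; ETc = ET0*Kc; interval = SMD/ETc.
Step 1 — soil moisture deficit:
  SMD = (26.1 - 23.7)/100 * 0.716 * 1000 = 17.184 mm
Step 2 — daily crop ET (ETc = ET0*Kc):
  ETc = 7.31 * 0.973 = 7.1126 mm/day
Step 3 — irrigation interval (SMD/ETc):
  interval = 17.184 / 7.1126 = 2.42 days
Therefore the irrigation interval = 2.42 days.


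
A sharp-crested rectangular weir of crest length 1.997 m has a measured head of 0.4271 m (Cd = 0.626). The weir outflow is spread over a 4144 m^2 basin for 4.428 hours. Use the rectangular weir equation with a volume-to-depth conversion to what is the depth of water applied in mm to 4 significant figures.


Approach: apply the rectangular weir equation with a volume-to-depth conversion, Q = (2/3)*Cd*L*sqrt(2g)*H^1.5; d = Q*t/A * 1000.
Step 1 — weir discharge:
  Q = (2/3)*0.626*1.997*sqrt(2*9.81)*0.4271^1.5 = 1.03040 m^3/s
Step 2 — volume: V = 1.03040 * 4.428*3600 = 16425.4 m^3
Step 3 — depth: d = V/A * 1000 = 16425.4/4144 * 1000 = 3964 mm
Therefore the depth of water applied = 3964 mm.


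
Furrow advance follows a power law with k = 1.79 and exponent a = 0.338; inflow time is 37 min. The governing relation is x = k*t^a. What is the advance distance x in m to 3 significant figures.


x = 1.79 * 37^0.338 = 6.07 m
Therefore the advance distance x = 6.07 m.


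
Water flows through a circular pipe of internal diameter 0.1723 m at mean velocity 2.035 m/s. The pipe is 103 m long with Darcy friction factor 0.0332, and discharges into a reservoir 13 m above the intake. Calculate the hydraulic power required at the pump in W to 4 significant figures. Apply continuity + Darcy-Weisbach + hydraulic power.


Approach: apply continuity + Darcy-Weisbach + hydraulic power, Q = A*v; hf = f*(L/D)*(v^2/(2g)); H = static + hf; P = rho*g*Q*H.
Step 1 — flow rate (continuity, Q = A*v):
  A = pi*(0.1723/2)^2 = 0.0233163 m^2
  Q = 0.0233163 * 2.035 = 0.0474488 m^3/s
Step 2 — friction head loss (Darcy-Weisbach):
  hf = 0.0332 * (103/0.1723) * (2.035^2 / (2*9.81))
  hf = 4.18909 m
Step 3 — total head: H = 13 + 4.18909 = 17.1891 m
Step 4 — hydraulic power (P = rho*g*Q*H):
  P = 1000 * 9.81 * 0.0474488 * 17.1891 = 8001 W
Therefore the hydraulic power required at the pump = 8001 W.


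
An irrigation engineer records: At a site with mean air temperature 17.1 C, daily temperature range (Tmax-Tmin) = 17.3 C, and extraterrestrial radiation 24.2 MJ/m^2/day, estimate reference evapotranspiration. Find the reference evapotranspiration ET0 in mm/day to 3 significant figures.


Approach: apply the Hargreaves-Samani method, ET0 = 0.0023*(Tmean+17.8)*sqrt(Tmax-Tmin)*0.408*Ra.
ET0 = 0.0023*(17.1+17.8)*sqrt(17.3)*0.408*24.2 = 3.30 mm/day
Therefore the reference evapotranspiration ET0 = 3.30 mm/day.


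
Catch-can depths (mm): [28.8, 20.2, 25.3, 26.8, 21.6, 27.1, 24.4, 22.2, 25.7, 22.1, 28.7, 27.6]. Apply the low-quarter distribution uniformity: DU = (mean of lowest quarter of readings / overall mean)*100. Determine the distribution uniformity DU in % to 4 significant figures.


sorted lowest 3 of 12: [20.2, 21.6, 22.1] -> mean = 21.3000 mm
overall mean = 25.0417 mm
DU = (21.3000/25.0417)*100 = 85.06 %
Therefore the distribution uniformity DU = 85.06 %.


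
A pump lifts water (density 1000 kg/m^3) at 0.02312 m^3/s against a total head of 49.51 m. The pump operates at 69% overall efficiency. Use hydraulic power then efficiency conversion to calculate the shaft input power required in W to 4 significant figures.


Approach: apply hydraulic power then efficiency conversion, P = rho*g*Q*H; P_in = P/eta.
Step 1 — hydraulic power (P = rho*g*Q*H):
  P = 1000 * 9.81 * 0.02312 * 49.51 = 11229.2 W
Step 2 — input power: P_in = P/eta = 11229.2 / 0.69 = 16270 W
Therefore the shaft input power required = 16270 W.


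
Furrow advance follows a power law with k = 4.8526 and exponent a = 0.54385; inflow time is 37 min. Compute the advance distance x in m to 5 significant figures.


Approach: apply the power-law advance function, x = k*t^a.
x = 4.8526 * 37^0.54385 = 34.581 m
Therefore the advance distance x = 34.581 m.


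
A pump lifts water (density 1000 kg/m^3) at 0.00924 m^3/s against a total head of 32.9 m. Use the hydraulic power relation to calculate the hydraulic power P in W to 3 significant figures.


Approach: apply the hydraulic power relation, P = rho*g*Q*H.
P = 1000 * 9.81 * 0.00924 * 32.9 = 2980 W
Therefore the hydraulic power P = 2980 W.


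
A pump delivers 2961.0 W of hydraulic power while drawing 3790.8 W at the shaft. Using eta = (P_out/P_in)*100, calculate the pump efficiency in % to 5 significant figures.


eta = (2961.0 / 3790.8) * 100 = 78.110 %
Therefore the pump efficiency = 78.110 %.


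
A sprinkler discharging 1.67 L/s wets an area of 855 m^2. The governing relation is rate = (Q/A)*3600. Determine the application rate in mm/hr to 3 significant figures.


rate = (1.67 / 855) * 3600 = 7.03 mm/hr
Therefore the application rate = 7.03 mm/hr.


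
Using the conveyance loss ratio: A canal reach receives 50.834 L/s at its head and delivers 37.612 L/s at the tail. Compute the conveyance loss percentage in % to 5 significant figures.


Approach: apply the conveyance loss ratio, loss% = ((Q_head - Q_tail)/Q_head)*100.
loss = ((50.834 - 37.612)/50.834)*100 = 26.010 %
Therefore the conveyance loss percentage = 26.010 %.


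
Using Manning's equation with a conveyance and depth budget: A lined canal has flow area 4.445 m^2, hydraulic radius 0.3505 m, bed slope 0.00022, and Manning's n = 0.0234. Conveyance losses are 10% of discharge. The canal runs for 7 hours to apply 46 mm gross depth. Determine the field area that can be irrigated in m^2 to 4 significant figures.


Approach: apply Manning's equation with a conveyance and depth budget, Q = (1/n)*A*R^(2/3)*S^(1/2); Q_field = Q*(1-loss); Area = Q_field*t/(d/1000).
Step 1 — canal discharge (Manning's equation):
  Q = (1/0.0234) * 4.445 * 0.3505^(2/3) * 0.00022^(1/2) = 1.40064 m^3/s
Step 2 — delivered flow: Q_field = 1.40064*(1 - 10/100) = 1.26057 m^3/s
Step 3 — volume delivered: V = 1.26057 * 7*3600 = 31766.5 m^3
Step 4 — area served: A = V / (depth/1000) = 31766.5 / 0.046 = 690600 m^2
Therefore the field area that can be irrigated = 690600 m^2.


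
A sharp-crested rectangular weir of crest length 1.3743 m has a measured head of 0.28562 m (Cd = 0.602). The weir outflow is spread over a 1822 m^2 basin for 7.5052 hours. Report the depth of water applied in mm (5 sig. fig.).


Approach: apply the rectangular weir equation with a volume-to-depth conversion, Q = (2/3)*Cd*L*sqrt(2g)*H^1.5; d = Q*t/A * 1000.
Step 1 — weir discharge:
  Q = (2/3)*0.602*1.3743*sqrt(2*9.81)*0.28562^1.5 = 0.3729230 m^3/s
Step 2 — volume: V = 0.3729230 * 7.5052*3600 = 10075.90 m^3
Step 3 — depth: d = V/A * 1000 = 10075.90/1822 * 1000 = 5530.1 mm
Therefore the depth of water applied = 5530.1 mm.


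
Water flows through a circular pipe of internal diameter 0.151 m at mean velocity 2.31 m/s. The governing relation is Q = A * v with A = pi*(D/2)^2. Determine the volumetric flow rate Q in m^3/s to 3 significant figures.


A = pi*(0.151/2)^2 = 0.017908 m^2
Q = 0.017908 * 2.31 = 0.0414 m^3/s
Therefore the volumetric flow rate Q = 0.0414 m^3/s.


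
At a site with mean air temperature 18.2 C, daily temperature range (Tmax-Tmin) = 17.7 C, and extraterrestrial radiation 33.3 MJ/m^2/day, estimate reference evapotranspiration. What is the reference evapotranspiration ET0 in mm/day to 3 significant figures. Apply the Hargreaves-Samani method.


Approach: apply the Hargreaves-Samani method, ET0 = 0.0023*(Tmean+17.8)*sqrt(Tmax-Tmin)*0.408*Ra.
ET0 = 0.0023*(18.2+17.8)*sqrt(17.7)*0.408*33.3 = 4.73 mm/day
Therefore the reference evapotranspiration ET0 = 4.73 mm/day.


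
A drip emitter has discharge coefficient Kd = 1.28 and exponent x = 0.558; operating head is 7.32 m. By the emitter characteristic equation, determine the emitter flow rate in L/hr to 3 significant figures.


Approach: apply the emitter characteristic equation, q = Kd * h^x.
q = 1.28 * 7.32^0.558 = 3.89 L/hr
Therefore the emitter flow rate = 3.89 L/hr.


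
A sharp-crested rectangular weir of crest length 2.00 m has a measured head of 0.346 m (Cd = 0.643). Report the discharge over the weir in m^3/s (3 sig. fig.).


Approach: apply the rectangular weir equation, Q = (2/3)*Cd*L*sqrt(2g)*H^1.5.
Q = (2/3)*0.643*2.00*sqrt(2*9.81)*0.346^1.5 = 0.773 m^3/s
Therefore the discharge over the weir = 0.773 m^3/s.


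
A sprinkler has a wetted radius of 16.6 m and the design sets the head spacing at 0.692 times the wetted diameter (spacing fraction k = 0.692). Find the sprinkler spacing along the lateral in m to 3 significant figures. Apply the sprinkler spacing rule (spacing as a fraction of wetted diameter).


Approach: apply the sprinkler spacing rule (spacing as a fraction of wetted diameter), S = k*(2*R).
S = 0.692 * (2 * 16.6) = 23.0 m
Therefore the sprinkler spacing along the lateral = 23.0 m.


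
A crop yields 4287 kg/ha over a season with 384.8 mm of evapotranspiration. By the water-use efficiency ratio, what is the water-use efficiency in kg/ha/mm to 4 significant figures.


Approach: apply the water-use efficiency ratio, WUE = yield/ET.
WUE = 4287 / 384.8 = 11.14 kg/ha/mm
Therefore the water-use efficiency = 11.14 kg/ha/mm.


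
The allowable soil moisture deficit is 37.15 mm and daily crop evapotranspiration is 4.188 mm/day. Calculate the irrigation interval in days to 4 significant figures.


Approach: apply the irrigation interval relation, interval = SMD / ETc.
interval = 37.15 / 4.188 = 8.871 days
Therefore the irrigation interval = 8.871 days.


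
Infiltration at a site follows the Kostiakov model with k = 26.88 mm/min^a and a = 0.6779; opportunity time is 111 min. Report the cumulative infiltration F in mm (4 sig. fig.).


Approach: apply the Kostiakov infiltration equation, F = k*t^a.
F = 26.88 * 111^0.6779 = 654.6 mm
Therefore the cumulative infiltration F = 654.6 mm.


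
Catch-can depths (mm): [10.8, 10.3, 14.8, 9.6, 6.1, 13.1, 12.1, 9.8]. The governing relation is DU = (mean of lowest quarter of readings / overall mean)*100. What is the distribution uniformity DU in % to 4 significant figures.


sorted lowest 2 of 8: [6.1, 9.6] -> mean = 7.85000 mm
overall mean = 10.8250 mm
DU = (7.85000/10.8250)*100 = 72.52 %
Therefore the distribution uniformity DU = 72.52 %.


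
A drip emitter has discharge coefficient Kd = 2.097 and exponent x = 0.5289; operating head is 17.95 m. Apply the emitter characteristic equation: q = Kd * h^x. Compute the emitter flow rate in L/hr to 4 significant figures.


q = 2.097 * 17.95^0.5289 = 9.658 L/hr
Therefore the emitter flow rate = 9.658 L/hr.


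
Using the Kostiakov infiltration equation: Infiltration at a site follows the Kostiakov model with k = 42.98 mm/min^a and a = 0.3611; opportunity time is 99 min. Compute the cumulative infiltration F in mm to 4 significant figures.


Approach: apply the Kostiakov infiltration equation, F = k*t^a.
F = 42.98 * 99^0.3611 = 225.9 mm
Therefore the cumulative infiltration F = 225.9 mm.


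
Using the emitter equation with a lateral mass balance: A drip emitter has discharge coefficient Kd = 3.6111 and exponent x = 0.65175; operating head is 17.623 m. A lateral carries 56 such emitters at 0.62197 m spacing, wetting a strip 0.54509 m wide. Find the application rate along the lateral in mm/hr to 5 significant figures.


Approach: apply the emitter equation with a lateral mass balance, q = Kd*h^x; Q = n*q; rate = Q/(n*spacing*width).
Step 1 — single emitter flow (q = Kd*h^x):
  q = 3.6111 * 17.623^0.65175 = 23.42999 L/hr
Step 2 — total lateral flow: Q = 56 * 23.42999 = 1312.079 L/hr
Step 3 — wetted area: A = 56 * 0.62197 * 0.54509 = 18.98566 m^2
Step 4 — application rate: Q/A = 1312.079/18.98566 = 69.109 mm/hr
Therefore the application rate along the lateral = 69.109 mm/hr.


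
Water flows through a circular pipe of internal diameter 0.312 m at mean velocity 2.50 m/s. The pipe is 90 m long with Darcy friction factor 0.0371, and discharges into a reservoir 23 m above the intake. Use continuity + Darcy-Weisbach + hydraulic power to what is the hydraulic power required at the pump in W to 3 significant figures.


Approach: apply continuity + Darcy-Weisbach + hydraulic power, Q = A*v; hf = f*(L/D)*(v^2/(2g)); H = static + hf; P = rho*g*Q*H.
Step 1 — flow rate (continuity, Q = A*v):
  A = pi*(0.312/2)^2 = 0.076454 m^2
  Q = 0.076454 * 2.50 = 0.19113 m^3/s
Step 2 — friction head loss (Darcy-Weisbach):
  hf = 0.0371 * (90/0.312) * (2.50^2 / (2*9.81))
  hf = 3.4091 m
Step 3 — total head: H = 23 + 3.4091 = 26.409 m
Step 4 — hydraulic power (P = rho*g*Q*H):
  P = 1000 * 9.81 * 0.19113 * 26.409 = 49500 W
Therefore the hydraulic power required at the pump = 49500 W.


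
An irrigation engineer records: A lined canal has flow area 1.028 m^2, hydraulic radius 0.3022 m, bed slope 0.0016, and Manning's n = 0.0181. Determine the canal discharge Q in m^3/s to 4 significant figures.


Approach: apply Manning's equation, Q = (1/n)*A*R^(2/3)*S^(1/2).
Q = (1/0.0181) * 1.028 * 0.3022^(2/3) * 0.0016^(1/2) = 1.023 m^3/s
Therefore the canal discharge Q = 1.023 m^3/s.


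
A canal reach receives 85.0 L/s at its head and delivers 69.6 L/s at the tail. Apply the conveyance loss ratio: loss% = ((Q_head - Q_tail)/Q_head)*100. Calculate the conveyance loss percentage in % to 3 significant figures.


loss = ((85.0 - 69.6)/85.0)*100 = 18.1 %
Therefore the conveyance loss percentage = 18.1 %.


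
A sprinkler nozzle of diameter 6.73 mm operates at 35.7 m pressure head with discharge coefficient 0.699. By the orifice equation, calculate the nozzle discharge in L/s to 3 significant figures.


Approach: apply the orifice equation, Q = Cd*A*sqrt(2*g*h), A = pi*(d/2)^2.
A = pi*(6.73e-3/2)^2 = 3.5573e-05 m^2
Q = 0.699 * 3.5573e-05 * sqrt(2*9.81*35.7) * 1000 = 0.658 L/s
Therefore the nozzle discharge = 0.658 L/s.


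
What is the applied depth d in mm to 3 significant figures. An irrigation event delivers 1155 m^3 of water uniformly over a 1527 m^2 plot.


Approach: apply depth from volume over area, d = (V/A)*1000.
d = (1155 / 1527) * 1000 = 756 mm
Therefore the applied depth d = 756 mm.


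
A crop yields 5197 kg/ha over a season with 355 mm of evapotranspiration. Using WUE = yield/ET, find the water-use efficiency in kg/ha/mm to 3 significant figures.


WUE = 5197 / 355 = 14.6 kg/ha/mm
Therefore the water-use efficiency = 14.6 kg/ha/mm.


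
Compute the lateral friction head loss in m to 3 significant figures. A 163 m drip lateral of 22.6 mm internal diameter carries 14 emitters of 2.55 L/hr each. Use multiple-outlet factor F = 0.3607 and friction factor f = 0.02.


Approach: apply Darcy-Weisbach with the multiple-outlet F-factor, Q = n*q/(3600*1000) m^3/s; v = Q/A; hf = F*f*(L/D)*(v^2/(2g)).
Q = 14*2.55/(3600*1000) = 9.9167e-06 m^3/s
A = pi*(22.6e-3/2)^2 = 4.0115e-04 m^2, so v = Q/A = 0.024721 m/s
hf = 0.3607*0.02*(163/0.0226)*(0.024721^2/(2*9.81)) = 0.00162 m
Therefore the lateral friction head loss = 0.00162 m.


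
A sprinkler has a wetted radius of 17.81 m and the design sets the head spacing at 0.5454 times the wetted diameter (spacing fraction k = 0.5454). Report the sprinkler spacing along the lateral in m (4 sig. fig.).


Approach: apply the sprinkler spacing rule (spacing as a fraction of wetted diameter), S = k*(2*R).
S = 0.5454 * (2 * 17.81) = 19.43 m
Therefore the sprinkler spacing along the lateral = 19.43 m.


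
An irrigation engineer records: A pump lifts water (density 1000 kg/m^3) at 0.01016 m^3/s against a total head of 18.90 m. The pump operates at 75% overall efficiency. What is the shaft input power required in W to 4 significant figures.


Approach: apply hydraulic power then efficiency conversion, P = rho*g*Q*H; P_in = P/eta.
Step 1 — hydraulic power (P = rho*g*Q*H):
  P = 1000 * 9.81 * 0.01016 * 18.90 = 1883.76 W
Step 2 — input power: P_in = P/eta = 1883.76 / 0.75 = 2512 W
Therefore the shaft input power required = 2512 W.


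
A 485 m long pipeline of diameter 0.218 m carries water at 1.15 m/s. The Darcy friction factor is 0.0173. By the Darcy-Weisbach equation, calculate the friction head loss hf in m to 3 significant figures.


Approach: apply the Darcy-Weisbach equation, hf = f*(L/D)*(v^2/(2g)).
hf = 0.0173 * (485/0.218) * (1.15^2 / (2*9.81))
hf = 2.59 m
Therefore the friction head loss hf = 2.59 m.


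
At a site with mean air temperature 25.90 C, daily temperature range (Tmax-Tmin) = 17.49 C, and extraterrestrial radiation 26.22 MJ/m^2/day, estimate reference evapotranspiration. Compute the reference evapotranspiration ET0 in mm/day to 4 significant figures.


Approach: apply the Hargreaves-Samani method, ET0 = 0.0023*(Tmean+17.8)*sqrt(Tmax-Tmin)*0.408*Ra.
ET0 = 0.0023*(25.90+17.8)*sqrt(17.49)*0.408*26.22 = 4.497 mm/day
Therefore the reference evapotranspiration ET0 = 4.497 mm/day.


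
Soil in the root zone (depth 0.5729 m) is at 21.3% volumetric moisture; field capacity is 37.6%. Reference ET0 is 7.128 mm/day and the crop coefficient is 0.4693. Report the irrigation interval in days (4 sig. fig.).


Approach: apply soil-water budget scheduling, SMD = (FC-theta)/100*depth*1000; ETc = ET0*Kc; interval = SMD/ETc.
Step 1 — soil moisture deficit:
  SMD = (37.6 - 21.3)/100 * 0.5729 * 1000 = 93.3827 mm
Step 2 — daily crop ET (ETc = ET0*Kc):
  ETc = 7.128 * 0.4693 = 3.34517 mm/day
Step 3 — irrigation interval (SMD/ETc):
  interval = 93.3827 / 3.34517 = 27.92 days
Therefore the irrigation interval = 27.92 days.


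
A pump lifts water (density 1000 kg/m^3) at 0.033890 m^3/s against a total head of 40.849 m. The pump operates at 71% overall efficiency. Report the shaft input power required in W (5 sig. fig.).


Approach: apply hydraulic power then efficiency conversion, P = rho*g*Q*H; P_in = P/eta.
Step 1 — hydraulic power (P = rho*g*Q*H):
  P = 1000 * 9.81 * 0.033890 * 40.849 = 13580.70 W
Step 2 — input power: P_in = P/eta = 13580.70 / 0.71 = 19128 W
Therefore the shaft input power required = 19128 W.


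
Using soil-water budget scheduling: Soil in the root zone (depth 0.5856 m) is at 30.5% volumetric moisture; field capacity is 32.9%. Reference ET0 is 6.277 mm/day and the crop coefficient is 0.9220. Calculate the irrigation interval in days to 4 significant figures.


Approach: apply soil-water budget scheduling, SMD = (FC-theta)/100*depth*1000; ETc = ET0*Kc; interval = SMD/ETc.
Step 1 — soil moisture deficit:
  SMD = (32.9 - 30.5)/100 * 0.5856 * 1000 = 14.0544 mm
Step 2 — daily crop ET (ETc = ET0*Kc):
  ETc = 6.277 * 0.9220 = 5.78739 mm/day
Step 3 — irrigation interval (SMD/ETc):
  interval = 14.0544 / 5.78739 = 2.428 days
Therefore the irrigation interval = 2.428 days.


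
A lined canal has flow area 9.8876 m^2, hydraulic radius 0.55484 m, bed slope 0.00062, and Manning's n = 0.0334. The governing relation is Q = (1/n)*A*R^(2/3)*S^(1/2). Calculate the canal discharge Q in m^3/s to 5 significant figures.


Q = (1/0.0334) * 9.8876 * 0.55484^(2/3) * 0.00062^(1/2) = 4.9772 m^3/s
Therefore the canal discharge Q = 4.9772 m^3/s.


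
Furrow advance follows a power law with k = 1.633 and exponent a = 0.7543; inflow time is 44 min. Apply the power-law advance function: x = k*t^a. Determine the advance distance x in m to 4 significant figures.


x = 1.633 * 44^0.7543 = 28.36 m
Therefore the advance distance x = 28.36 m.


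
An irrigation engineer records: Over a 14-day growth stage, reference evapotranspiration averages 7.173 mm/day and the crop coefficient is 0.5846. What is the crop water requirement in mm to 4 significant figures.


Approach: apply the crop water requirement relation, CWR = ET0 * Kc * days.
CWR = 7.173 * 0.5846 * 14 = 58.71 mm
Therefore the crop water requirement = 58.71 mm.


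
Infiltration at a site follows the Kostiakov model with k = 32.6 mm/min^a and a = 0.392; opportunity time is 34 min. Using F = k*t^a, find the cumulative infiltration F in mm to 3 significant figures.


F = 32.6 * 34^0.392 = 130 mm
Therefore the cumulative infiltration F = 130 mm.


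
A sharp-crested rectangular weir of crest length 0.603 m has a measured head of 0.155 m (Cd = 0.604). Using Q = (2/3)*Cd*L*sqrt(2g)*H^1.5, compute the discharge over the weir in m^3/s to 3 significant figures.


Q = (2/3)*0.604*0.603*sqrt(2*9.81)*0.155^1.5 = 0.0656 m^3/s
Therefore the discharge over the weir = 0.0656 m^3/s.


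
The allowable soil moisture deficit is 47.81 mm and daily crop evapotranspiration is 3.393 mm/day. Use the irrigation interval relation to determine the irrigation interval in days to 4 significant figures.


Approach: apply the irrigation interval relation, interval = SMD / ETc.
interval = 47.81 / 3.393 = 14.09 days
Therefore the irrigation interval = 14.09 days.


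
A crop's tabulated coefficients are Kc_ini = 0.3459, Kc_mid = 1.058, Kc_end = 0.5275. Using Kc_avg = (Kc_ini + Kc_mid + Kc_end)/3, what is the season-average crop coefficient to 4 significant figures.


Kc_avg = (0.3459 + 1.058 + 0.5275)/3 = 0.6438
Therefore the season-average crop coefficient = 0.6438.


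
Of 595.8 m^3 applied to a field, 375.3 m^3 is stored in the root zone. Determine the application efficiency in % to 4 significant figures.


Approach: apply the application efficiency ratio, Ea = (stored/applied)*100.
Ea = (375.3/595.8)*100 = 62.99 %
Therefore the application efficiency = 62.99 %.


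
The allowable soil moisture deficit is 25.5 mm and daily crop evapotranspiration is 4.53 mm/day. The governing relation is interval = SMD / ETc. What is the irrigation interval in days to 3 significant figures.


interval = 25.5 / 4.53 = 5.63 days
Therefore the irrigation interval = 5.63 days.


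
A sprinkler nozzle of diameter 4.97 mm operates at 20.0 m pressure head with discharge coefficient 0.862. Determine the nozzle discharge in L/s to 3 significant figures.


Approach: apply the orifice equation, Q = Cd*A*sqrt(2*g*h), A = pi*(d/2)^2.
A = pi*(4.97e-3/2)^2 = 1.9400e-05 m^2
Q = 0.862 * 1.9400e-05 * sqrt(2*9.81*20.0) * 1000 = 0.331 L/s
Therefore the nozzle discharge = 0.331 L/s.


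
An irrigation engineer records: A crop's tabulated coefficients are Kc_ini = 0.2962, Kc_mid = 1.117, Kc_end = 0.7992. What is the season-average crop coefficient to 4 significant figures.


Approach: apply a simple seasonal average, Kc_avg = (Kc_ini + Kc_mid + Kc_end)/3.
Kc_avg = (0.2962 + 1.117 + 0.7992)/3 = 0.7375
Therefore the season-average crop coefficient = 0.7375.


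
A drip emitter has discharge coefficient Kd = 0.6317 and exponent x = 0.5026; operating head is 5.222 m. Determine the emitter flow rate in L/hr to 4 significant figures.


Approach: apply the emitter characteristic equation, q = Kd * h^x.
q = 0.6317 * 5.222^0.5026 = 1.450 L/hr
Therefore the emitter flow rate = 1.450 L/hr.


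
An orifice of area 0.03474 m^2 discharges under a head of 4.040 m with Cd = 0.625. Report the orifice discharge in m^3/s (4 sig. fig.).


Approach: apply the orifice equation, Q = Cd*A*sqrt(2*g*h).
Q = 0.625 * 0.03474 * sqrt(2*9.81*4.040) = 0.1933 m^3/s
Therefore the orifice discharge = 0.1933 m^3/s.


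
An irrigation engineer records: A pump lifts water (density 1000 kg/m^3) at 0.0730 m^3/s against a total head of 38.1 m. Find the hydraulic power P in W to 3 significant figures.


Approach: apply the hydraulic power relation, P = rho*g*Q*H.
P = 1000 * 9.81 * 0.0730 * 38.1 = 27300 W
Therefore the hydraulic power P = 27300 W.


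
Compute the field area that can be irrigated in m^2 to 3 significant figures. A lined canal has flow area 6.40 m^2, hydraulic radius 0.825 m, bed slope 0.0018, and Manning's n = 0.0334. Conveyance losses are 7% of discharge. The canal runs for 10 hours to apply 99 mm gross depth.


Approach: apply Manning's equation with a conveyance and depth budget, Q = (1/n)*A*R^(2/3)*S^(1/2); Q_field = Q*(1-loss); Area = Q_field*t/(d/1000).
Step 1 — canal discharge (Manning's equation):
  Q = (1/0.0334) * 6.40 * 0.825^(2/3) * 0.0018^(1/2) = 7.1511 m^3/s
Step 2 — delivered flow: Q_field = 7.1511*(1 - 7/100) = 6.6505 m^3/s
Step 3 — volume delivered: V = 6.6505 * 10*3600 = 239420 m^3
Step 4 — area served: A = V / (depth/1000) = 239420 / 0.099 = 2420000 m^2
Therefore the field area that can be irrigated = 2420000 m^2.


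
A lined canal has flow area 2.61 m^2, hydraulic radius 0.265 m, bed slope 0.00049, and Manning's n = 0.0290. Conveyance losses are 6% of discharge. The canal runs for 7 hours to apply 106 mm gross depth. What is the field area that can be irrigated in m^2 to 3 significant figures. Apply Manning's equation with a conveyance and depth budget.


Approach: apply Manning's equation with a conveyance and depth budget, Q = (1/n)*A*R^(2/3)*S^(1/2); Q_field = Q*(1-loss); Area = Q_field*t/(d/1000).
Step 1 — canal discharge (Manning's equation):
  Q = (1/0.0290) * 2.61 * 0.265^(2/3) * 0.00049^(1/2) = 0.82194 m^3/s
Step 2 — delivered flow: Q_field = 0.82194*(1 - 6/100) = 0.77262 m^3/s
Step 3 — volume delivered: V = 0.77262 * 7*3600 = 19470 m^3
Step 4 — area served: A = V / (depth/1000) = 19470 / 0.106 = 184000 m^2
Therefore the field area that can be irrigated = 184000 m^2.


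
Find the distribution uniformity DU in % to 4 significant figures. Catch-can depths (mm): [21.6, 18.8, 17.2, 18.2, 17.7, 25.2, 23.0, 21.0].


Approach: apply the low-quarter distribution uniformity, DU = (mean of lowest quarter of readings / overall mean)*100.
sorted lowest 2 of 8: [17.2, 17.7] -> mean = 17.4500 mm
overall mean = 20.3375 mm
DU = (17.4500/20.3375)*100 = 85.80 %
Therefore the distribution uniformity DU = 85.80 %.


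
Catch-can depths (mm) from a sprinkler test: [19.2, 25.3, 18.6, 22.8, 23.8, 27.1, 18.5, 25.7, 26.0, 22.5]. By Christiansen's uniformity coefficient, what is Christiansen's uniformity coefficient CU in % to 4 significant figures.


Approach: apply Christiansen's uniformity coefficient, CU = (1 - mean_abs_deviation/mean)*100.
mean = 22.9500 mm
mean |d_i - mean| = 2.63000 mm
CU = (1 - 2.63000/22.9500)*100 = 88.54 %
Therefore Christiansen's uniformity coefficient CU = 88.54 %.


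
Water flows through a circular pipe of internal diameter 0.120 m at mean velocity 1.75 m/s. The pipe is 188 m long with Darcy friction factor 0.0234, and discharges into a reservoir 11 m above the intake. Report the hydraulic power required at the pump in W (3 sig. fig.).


Approach: apply continuity + Darcy-Weisbach + hydraulic power, Q = A*v; hf = f*(L/D)*(v^2/(2g)); H = static + hf; P = rho*g*Q*H.
Step 1 — flow rate (continuity, Q = A*v):
  A = pi*(0.120/2)^2 = 0.011310 m^2
  Q = 0.011310 * 1.75 = 0.019792 m^3/s
Step 2 — friction head loss (Darcy-Weisbach):
  hf = 0.0234 * (188/0.120) * (1.75^2 / (2*9.81))
  hf = 5.7223 m
Step 3 — total head: H = 11 + 5.7223 = 16.722 m
Step 4 — hydraulic power (P = rho*g*Q*H):
  P = 1000 * 9.81 * 0.019792 * 16.722 = 3250 W
Therefore the hydraulic power required at the pump = 3250 W.


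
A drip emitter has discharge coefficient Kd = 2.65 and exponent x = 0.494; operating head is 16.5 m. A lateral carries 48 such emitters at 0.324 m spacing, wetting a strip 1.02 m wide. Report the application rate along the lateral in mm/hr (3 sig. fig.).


Approach: apply the emitter equation with a lateral mass balance, q = Kd*h^x; Q = n*q; rate = Q/(n*spacing*width).
Step 1 — single emitter flow (q = Kd*h^x):
  q = 2.65 * 16.5^0.494 = 10.585 L/hr
Step 2 — total lateral flow: Q = 48 * 10.585 = 508.07 L/hr
Step 3 — wetted area: A = 48 * 0.324 * 1.02 = 15.863 m^2
Step 4 — application rate: Q/A = 508.07/15.863 = 32.0 mm/hr
Therefore the application rate along the lateral = 32.0 mm/hr.


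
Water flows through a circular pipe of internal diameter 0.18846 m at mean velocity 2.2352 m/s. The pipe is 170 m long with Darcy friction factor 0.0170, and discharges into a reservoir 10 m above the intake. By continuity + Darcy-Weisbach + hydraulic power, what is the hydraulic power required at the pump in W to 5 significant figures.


Approach: apply continuity + Darcy-Weisbach + hydraulic power, Q = A*v; hf = f*(L/D)*(v^2/(2g)); H = static + hf; P = rho*g*Q*H.
Step 1 — flow rate (continuity, Q = A*v):
  A = pi*(0.18846/2)^2 = 0.02789512 m^2
  Q = 0.02789512 * 2.2352 = 0.06235118 m^3/s
Step 2 — friction head loss (Darcy-Weisbach):
  hf = 0.0170 * (170/0.18846) * (2.2352^2 / (2*9.81))
  hf = 3.904923 m
Step 3 — total head: H = 10 + 3.904923 = 13.90492 m
Step 4 — hydraulic power (P = rho*g*Q*H):
  P = 1000 * 9.81 * 0.06235118 * 13.90492 = 8505.2 W
Therefore the hydraulic power required at the pump = 8505.2 W.


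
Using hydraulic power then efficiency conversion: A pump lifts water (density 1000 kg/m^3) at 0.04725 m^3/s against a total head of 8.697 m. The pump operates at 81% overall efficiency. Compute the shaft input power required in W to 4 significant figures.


Approach: apply hydraulic power then efficiency conversion, P = rho*g*Q*H; P_in = P/eta.
Step 1 — hydraulic power (P = rho*g*Q*H):
  P = 1000 * 9.81 * 0.04725 * 8.697 = 4031.26 W
Step 2 — input power: P_in = P/eta = 4031.26 / 0.81 = 4977 W
Therefore the shaft input power required = 4977 W.
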